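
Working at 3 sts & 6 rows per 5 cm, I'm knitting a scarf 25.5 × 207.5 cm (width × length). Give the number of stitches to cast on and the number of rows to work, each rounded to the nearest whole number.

Cast on 15 stitches and work 249 rows.

Stitch gauge = 3/5 = 0.6 sts/cm; 25.5 × 0.6 = 15.30 → 15 sts.
Row gauge = 6/5 = 1.2 rows/cm; 207.5 × 1.2 = 249.00 → 249 rows.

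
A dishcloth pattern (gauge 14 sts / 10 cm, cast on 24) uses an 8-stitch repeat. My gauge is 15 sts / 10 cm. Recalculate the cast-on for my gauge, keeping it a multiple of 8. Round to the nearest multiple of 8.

24 × 15 / 14 = 25.71.
Nearest multiple of 8: 24.

24 stitches.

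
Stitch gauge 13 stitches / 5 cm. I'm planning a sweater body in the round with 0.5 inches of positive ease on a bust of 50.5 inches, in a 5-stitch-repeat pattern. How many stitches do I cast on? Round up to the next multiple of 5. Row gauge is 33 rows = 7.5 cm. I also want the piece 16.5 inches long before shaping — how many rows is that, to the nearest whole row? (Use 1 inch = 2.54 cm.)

Finished = 50.5 + 0.5 = 51 inches.
51 inches × 2.54 = 129.54 cm.
13/5 = 2.6 sts per cm; 129.54 × 2.6 = 336.80 sts.
Next multiple of 5 → 340.
16.5 inches = 41.91 cm; × 4.4 = 184.40 → 184 rows.

Cast on 340 stitches; work 184 rows.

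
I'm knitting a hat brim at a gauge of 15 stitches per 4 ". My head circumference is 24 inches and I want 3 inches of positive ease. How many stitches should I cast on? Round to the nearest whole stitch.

CO 101 sts.

Finished = 24 + 3 = 27 in.
15 / 4 = 3.75 sts per inch.
27.00 × 3.75 = 101.25 sts.
→ 101 sts.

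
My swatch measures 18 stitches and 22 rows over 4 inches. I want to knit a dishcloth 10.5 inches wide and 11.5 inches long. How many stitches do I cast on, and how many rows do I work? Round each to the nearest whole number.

Stitch gauge = 18/4 = 4.5 sts/in; 10.5 × 4.5 = 47.25 → 47 sts.
Row gauge = 22/4 = 5.5 rows/in; 11.5 × 5.5 = 63.25 → 63 rows.

Cast on 47 stitches and work 63 rows.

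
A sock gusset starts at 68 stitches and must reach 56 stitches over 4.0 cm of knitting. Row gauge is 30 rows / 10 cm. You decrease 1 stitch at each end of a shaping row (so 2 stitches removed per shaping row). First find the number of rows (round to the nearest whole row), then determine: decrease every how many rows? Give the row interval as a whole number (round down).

Rows = 4.0 × 3 = 12.0 → 12 rows.
Stitches to remove: 12 → 6 shaping rows (at 2 st each).
12 / 6 = 2.00 → every 2 rows.

Decrease every 2nd row.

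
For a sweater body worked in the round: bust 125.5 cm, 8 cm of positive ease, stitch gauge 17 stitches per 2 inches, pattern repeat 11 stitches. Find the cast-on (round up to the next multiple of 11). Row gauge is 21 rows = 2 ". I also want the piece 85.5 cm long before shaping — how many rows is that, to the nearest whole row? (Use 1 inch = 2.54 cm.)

Cast on 451 stitches; work 353 rows.

Finished = 125.5 + 8 = 133.5 cm.
133.5 cm × 1/2.54 = 52.56 inches.
17/2 = 8.5 sts per in; 52.56 × 8.5 = 446.75 sts.
Next multiple of 11 → 451.
85.5 cm = 33.66 inches; × 10.5 = 353.44 → 353 rows.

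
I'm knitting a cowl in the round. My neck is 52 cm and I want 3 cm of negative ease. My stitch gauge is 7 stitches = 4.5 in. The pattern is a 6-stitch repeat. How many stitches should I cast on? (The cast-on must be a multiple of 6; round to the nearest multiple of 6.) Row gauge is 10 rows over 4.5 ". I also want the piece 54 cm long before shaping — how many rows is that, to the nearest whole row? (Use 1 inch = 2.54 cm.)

Cast on 30 stitches; work 47 rows.

Finished = 52 − 3 = 49 cm.
49 cm × 1/2.54 = 19.29 inches.
7/4.5 = 1.556 sts per in; 19.29 × 1.556 = 30.01 sts.
Nearest multiple of 6 → 30.
54 cm = 21.26 inches; × 2.222 = 47.24 → 47 rows.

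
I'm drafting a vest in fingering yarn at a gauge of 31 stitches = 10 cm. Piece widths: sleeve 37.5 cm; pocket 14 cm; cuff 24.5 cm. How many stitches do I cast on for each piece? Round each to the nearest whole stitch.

sleeve 116; pocket 43; cuff 76.

Rate = 31/10 = 3.1 sts per cm.
sleeve: 37.5 × 3.1 = 116.25 → 116.
pocket: 14 × 3.1 = 43.40 → 43.
cuff: 24.5 × 3.1 = 75.95 → 76.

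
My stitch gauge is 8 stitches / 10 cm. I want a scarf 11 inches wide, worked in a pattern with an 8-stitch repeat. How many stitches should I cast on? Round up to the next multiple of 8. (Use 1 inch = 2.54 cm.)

Cast on 24 stitches.

11 in = 11 × 2.54 = 27.94 cm.
8 / 10 = 0.8 sts/cm.
27.94 × 0.8 = 22.35 sts.
→ 24.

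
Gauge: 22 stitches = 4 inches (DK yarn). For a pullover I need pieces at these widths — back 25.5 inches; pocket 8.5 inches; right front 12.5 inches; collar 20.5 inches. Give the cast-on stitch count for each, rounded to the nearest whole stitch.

Rate = 22/4 = 5.5 sts per in.
back: 25.5 × 5.5 = 140.25 → 140.
pocket: 8.5 × 5.5 = 46.75 → 47.
right front: 12.5 × 5.5 = 68.75 → 69.
collar: 20.5 × 5.5 = 112.75 → 113.

back 140; pocket 47; right front 69; collar 113.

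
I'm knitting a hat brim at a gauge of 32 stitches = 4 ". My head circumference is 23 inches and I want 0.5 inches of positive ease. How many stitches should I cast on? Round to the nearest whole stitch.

Finished = 23 + 0.5 = 23.5 in.
32 / 4 = 8 sts per inch.
23.50 × 8 = 188.00 sts.

188 stitches.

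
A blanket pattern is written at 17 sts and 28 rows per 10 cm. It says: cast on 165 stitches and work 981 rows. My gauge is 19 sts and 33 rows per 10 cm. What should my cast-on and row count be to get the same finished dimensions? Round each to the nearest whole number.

Cast on 184 stitches; work 1156 rows.

Stitches: 165 × 19/17 = 184.41 → 184.
Rows: 981 × 33/28 = 1156.18 → 1156.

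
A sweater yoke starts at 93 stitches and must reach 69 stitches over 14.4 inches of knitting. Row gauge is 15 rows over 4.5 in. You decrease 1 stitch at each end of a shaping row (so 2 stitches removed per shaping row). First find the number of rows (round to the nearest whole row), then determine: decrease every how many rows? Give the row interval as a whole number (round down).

Decrease every 4th row.

Rows = 14.4 × 3.333 = 48.0 → 48 rows.
Stitches to remove: 24 → 12 shaping rows (at 2 st each).
48 / 12 = 4.00 → every 4 rows.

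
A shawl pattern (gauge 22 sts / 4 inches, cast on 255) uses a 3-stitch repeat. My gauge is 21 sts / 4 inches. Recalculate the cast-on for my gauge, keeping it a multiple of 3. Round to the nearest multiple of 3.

255 × 21 / 22 = 243.41.
Nearest multiple of 3: 243.

CO 243 sts.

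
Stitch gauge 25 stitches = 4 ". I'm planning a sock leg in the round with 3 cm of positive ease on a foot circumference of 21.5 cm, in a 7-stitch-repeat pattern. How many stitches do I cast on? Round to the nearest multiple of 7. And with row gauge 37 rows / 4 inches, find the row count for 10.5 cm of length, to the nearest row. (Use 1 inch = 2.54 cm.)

Cast on 63 stitches; work 38 rows.

Finished = 21.5 + 3 = 24.5 cm.
24.5 cm × 1/2.54 = 9.65 inches.
25/4 = 6.25 sts per in; 9.65 × 6.25 = 60.29 sts.
Nearest multiple of 7 → 63.
10.5 cm = 4.13 inches; × 9.25 = 38.24 → 38 rows.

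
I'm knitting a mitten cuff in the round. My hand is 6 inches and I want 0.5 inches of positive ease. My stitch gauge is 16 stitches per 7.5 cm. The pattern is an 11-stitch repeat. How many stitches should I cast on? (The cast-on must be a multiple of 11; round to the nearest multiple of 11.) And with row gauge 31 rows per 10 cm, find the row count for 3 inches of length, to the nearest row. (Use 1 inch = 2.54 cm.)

Finished = 6 + 0.5 = 6.5 inches.
6.5 inches × 2.54 = 16.51 cm.
16/7.5 = 2.133 sts per cm; 16.51 × 2.133 = 35.22 sts.
Nearest multiple of 11 → 33.
3 inches = 7.62 cm; × 3.1 = 23.62 → 24 rows.

Cast on 33 stitches; work 24 rows.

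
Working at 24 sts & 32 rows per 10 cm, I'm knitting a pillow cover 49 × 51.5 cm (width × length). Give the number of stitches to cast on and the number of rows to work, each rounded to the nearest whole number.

Cast on 118 stitches and work 165 rows.

Stitch gauge = 24/10 = 2.4 sts/cm; 49 × 2.4 = 117.60 → 118 sts.
Row gauge = 32/10 = 3.2 rows/cm; 51.5 × 3.2 = 164.80 → 165 rows.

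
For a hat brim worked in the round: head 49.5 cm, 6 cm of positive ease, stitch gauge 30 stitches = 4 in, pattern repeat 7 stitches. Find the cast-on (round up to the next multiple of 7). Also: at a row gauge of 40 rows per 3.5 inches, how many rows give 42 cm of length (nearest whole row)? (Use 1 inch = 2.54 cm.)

Cast on 168 stitches; work 189 rows.

Finished = 49.5 + 6 = 55.5 cm.
55.5 cm × 1/2.54 = 21.85 inches.
30/4 = 7.5 sts per in; 21.85 × 7.5 = 163.88 sts.
Next multiple of 7 → 168.
42 cm = 16.54 inches; × 11.429 = 188.98 → 189 rows.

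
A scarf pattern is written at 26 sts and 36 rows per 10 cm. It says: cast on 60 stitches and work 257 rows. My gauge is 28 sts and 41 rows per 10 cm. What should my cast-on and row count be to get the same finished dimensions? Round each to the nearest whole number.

Cast on 65 stitches; work 293 rows.

Stitches: 60 × 28/26 = 64.62 → 65.
Rows: 257 × 41/36 = 292.69 → 293.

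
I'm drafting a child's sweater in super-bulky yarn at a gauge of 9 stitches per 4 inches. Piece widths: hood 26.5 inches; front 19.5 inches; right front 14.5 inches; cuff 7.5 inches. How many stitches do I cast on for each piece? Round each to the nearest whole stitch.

Rate = 9/4 = 2.25 sts per in.
hood: 26.5 × 2.25 = 59.62 → 60.
front: 19.5 × 2.25 = 43.88 → 44.
right front: 14.5 × 2.25 = 32.62 → 33.
cuff: 7.5 × 2.25 = 16.88 → 17.

hood 60; front 44; right front 33; cuff 17.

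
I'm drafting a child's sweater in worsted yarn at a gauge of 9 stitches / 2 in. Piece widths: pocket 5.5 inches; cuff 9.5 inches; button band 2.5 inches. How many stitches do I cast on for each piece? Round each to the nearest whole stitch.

pocket 25; cuff 43; button band 11.

Rate = 9/2 = 4.5 sts per in.
pocket: 5.5 × 4.5 = 24.75 → 25.
cuff: 9.5 × 4.5 = 42.75 → 43.
button band: 2.5 × 4.5 = 11.25 → 11.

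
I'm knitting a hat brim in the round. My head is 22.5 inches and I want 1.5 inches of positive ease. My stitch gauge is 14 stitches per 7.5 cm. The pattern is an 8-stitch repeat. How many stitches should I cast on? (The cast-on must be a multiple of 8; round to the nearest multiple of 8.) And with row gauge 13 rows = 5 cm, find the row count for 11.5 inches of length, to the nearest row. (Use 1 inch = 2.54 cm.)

Finished = 22.5 + 1.5 = 24 inches.
24 inches × 2.54 = 60.96 cm.
14/7.5 = 1.867 sts per cm; 60.96 × 1.867 = 113.79 sts.
Nearest multiple of 8 → 112.
11.5 inches = 29.21 cm; × 2.6 = 75.95 → 76 rows.

Cast on 112 stitches; work 76 rows.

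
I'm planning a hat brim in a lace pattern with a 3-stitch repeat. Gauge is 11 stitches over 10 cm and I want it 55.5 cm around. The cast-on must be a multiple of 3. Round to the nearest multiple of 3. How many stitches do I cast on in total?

Cast on 60 stitches.

11 / 10 = 1.1 sts per cm.
55.5 × 1.1 = 61.05 sts.
Nearest multiple of 3: 60.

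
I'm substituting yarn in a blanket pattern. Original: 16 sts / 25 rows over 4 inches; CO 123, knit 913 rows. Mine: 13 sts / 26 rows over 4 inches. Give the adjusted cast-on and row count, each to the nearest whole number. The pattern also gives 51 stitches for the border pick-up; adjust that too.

Cast on 100 stitches; work 950 rows; border pick-up 41 stitches.

Stitches: 123 × 13/16 = 99.94 → 100.
Rows: 913 × 26/25 = 949.52 → 950.
border pick-up: 51 × 13/16 = 41.44 → 41.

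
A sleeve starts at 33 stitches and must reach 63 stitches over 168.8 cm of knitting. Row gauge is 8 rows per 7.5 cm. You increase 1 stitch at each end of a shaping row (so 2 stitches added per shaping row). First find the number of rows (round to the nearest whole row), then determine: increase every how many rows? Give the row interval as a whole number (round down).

Increase every 12th row.

Rows = 168.8 × 1.067 = 180.1 → 180 rows.
Stitches to add: 30 → 15 shaping rows (at 2 st each).
180 / 15 = 12.00 → every 12 rows.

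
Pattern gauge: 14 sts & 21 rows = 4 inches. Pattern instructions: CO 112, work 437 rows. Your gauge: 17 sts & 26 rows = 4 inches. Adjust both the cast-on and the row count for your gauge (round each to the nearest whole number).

Stitches: 112 × 17/14 = 136.00 → 136.
Rows: 437 × 26/21 = 541.05 → 541.

Cast on 136 stitches; work 541 rows.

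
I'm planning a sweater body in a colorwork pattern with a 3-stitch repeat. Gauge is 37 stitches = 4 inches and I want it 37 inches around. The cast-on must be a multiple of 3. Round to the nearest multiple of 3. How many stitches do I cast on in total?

Cast on 342 stitches.

37 / 4 = 9.25 sts per inch.
37 × 9.25 = 342.25 sts.
Nearest multiple of 3: 342.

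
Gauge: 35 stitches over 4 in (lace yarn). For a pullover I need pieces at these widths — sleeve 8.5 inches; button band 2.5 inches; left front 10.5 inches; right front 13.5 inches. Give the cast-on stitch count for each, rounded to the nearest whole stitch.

sleeve 74; button band 22; left front 92; right front 118.

Rate = 35/4 = 8.75 sts per in.
sleeve: 8.5 × 8.75 = 74.38 → 74.
button band: 2.5 × 8.75 = 21.88 → 22.
left front: 10.5 × 8.75 = 91.88 → 92.
right front: 13.5 × 8.75 = 118.12 → 118.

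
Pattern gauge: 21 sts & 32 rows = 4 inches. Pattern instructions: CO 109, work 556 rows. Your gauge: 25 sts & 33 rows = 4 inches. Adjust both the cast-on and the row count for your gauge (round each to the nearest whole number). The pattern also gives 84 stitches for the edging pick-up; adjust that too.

Stitches: 109 × 25/21 = 129.76 → 130.
Rows: 556 × 33/32 = 573.38 → 573.
edging pick-up: 84 × 25/21 = 100.00 → 100.

Cast on 130 stitches; work 573 rows; edging pick-up 100 stitches.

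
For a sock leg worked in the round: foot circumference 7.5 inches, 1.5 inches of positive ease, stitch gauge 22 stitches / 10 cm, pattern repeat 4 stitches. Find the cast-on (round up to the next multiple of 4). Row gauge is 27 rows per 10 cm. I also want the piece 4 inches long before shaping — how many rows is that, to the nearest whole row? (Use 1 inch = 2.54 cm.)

Cast on 52 stitches; work 27 rows.

Finished = 7.5 + 1.5 = 9 inches.
9 inches × 2.54 = 22.86 cm.
22/10 = 2.2 sts per cm; 22.86 × 2.2 = 50.29 sts.
Next multiple of 4 → 52.
4 inches = 10.16 cm; × 2.7 = 27.43 → 27 rows.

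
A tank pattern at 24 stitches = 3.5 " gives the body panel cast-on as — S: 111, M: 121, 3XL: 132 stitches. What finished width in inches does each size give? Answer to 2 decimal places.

24/3.5 = 6.857 sts per in.
S: 111 / 6.857 = 16.188 → 16.19 in.
M: 121 / 6.857 = 17.646 → 17.65 in.
3XL: 132 / 6.857 = 19.250 → 19.25 in.

S 16.19 inches; M 17.65 inches; 3XL 19.25 inches.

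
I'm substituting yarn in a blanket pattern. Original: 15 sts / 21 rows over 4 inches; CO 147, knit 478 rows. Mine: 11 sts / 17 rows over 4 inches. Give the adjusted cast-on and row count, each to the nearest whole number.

Cast on 108 stitches; work 387 rows.

Stitches: 147 × 11/15 = 107.80 → 108.
Rows: 478 × 17/21 = 386.95 → 387.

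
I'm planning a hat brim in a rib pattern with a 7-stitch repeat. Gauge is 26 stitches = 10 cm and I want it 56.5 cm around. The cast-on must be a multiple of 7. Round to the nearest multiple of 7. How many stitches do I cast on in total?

Cast on 147 stitches.

26 / 10 = 2.6 sts per cm.
56.5 × 2.6 = 146.90 sts.
Nearest multiple of 7: 147.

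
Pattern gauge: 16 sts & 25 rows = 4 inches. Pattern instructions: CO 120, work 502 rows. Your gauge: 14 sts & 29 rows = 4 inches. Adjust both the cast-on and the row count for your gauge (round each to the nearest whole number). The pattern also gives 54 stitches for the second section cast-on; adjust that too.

Cast on 105 stitches; work 582 rows; second section cast-on 47 stitches.

Stitches: 120 × 14/16 = 105.00 → 105.
Rows: 502 × 29/25 = 582.32 → 582.
second section cast-on: 54 × 14/16 = 47.25 → 47.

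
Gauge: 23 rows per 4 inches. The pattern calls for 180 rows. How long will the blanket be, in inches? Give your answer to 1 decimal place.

31.3 inches.

23 rows / 4 inch = 5.75 rows per inch.
180 / 5.75 = 31.30 inches.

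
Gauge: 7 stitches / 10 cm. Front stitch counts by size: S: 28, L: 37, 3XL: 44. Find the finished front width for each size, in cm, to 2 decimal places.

7/10 = 0.7 sts per cm.
S: 28 / 0.7 = 40.000 → 40.00 cm.
L: 37 / 0.7 = 52.857 → 52.86 cm.
3XL: 44 / 0.7 = 62.857 → 62.86 cm.

S 40.00 cm; L 52.86 cm; 3XL 62.86 cm.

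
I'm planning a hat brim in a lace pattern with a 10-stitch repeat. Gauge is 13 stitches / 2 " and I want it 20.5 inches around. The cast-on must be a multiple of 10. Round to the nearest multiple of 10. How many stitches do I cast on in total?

13 / 2 = 6.5 sts per inch.
20.5 × 6.5 = 133.25 sts.
Nearest multiple of 10: 130.

Cast on 130 stitches.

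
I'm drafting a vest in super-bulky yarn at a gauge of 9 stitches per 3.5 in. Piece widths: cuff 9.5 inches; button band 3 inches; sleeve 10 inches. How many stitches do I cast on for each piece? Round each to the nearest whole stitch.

Rate = 9/3.5 = 2.571 sts per in.
cuff: 9.5 × 2.571 = 24.43 → 24.
button band: 3 × 2.571 = 7.71 → 8.
sleeve: 10 × 2.571 = 25.71 → 26.

cuff 24; button band 8; sleeve 26.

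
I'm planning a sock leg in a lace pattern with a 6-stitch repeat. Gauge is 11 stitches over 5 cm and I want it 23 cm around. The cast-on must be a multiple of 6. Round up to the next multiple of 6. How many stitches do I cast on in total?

CO 54 sts.

11 / 5 = 2.2 sts per cm.
23 × 2.2 = 50.60 sts.
Next multiple of 6: 54.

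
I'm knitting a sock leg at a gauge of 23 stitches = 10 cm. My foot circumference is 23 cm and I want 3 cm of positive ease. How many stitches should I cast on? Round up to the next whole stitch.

Cast on 60 stitches.

Finished = 23 + 3 = 26 cm.
23 / 10 = 2.3 sts per cm.
26.00 × 2.3 = 59.80 sts.
→ 60 sts.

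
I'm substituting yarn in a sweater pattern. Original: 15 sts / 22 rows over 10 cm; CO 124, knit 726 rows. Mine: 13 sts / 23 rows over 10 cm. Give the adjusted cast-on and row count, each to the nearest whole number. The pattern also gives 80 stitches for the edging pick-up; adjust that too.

Cast on 107 stitches; work 759 rows; edging pick-up 69 stitches.

Stitches: 124 × 13/15 = 107.47 → 107.
Rows: 726 × 23/22 = 759.00 → 759.
edging pick-up: 80 × 13/15 = 69.33 → 69.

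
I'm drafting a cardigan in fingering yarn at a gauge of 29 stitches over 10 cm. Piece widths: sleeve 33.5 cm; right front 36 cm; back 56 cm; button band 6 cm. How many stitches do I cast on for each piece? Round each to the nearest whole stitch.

Rate = 29/10 = 2.9 sts per cm.
sleeve: 33.5 × 2.9 = 97.15 → 97.
right front: 36 × 2.9 = 104.40 → 104.
back: 56 × 2.9 = 162.40 → 162.
button band: 6 × 2.9 = 17.40 → 17.

sleeve 97; right front 104; back 162; button band 17.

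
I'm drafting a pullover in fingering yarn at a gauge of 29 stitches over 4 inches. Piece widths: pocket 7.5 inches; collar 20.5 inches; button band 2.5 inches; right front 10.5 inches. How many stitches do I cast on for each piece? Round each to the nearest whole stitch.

Rate = 29/4 = 7.25 sts per in.
pocket: 7.5 × 7.25 = 54.38 → 54.
collar: 20.5 × 7.25 = 148.62 → 149.
button band: 2.5 × 7.25 = 18.12 → 18.
right front: 10.5 × 7.25 = 76.12 → 76.

pocket 54; collar 149; button band 18; right front 76.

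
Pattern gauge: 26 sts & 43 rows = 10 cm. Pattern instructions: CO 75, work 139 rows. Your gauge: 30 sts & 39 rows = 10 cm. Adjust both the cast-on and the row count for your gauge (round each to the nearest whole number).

Stitches: 75 × 30/26 = 86.54 → 87.
Rows: 139 × 39/43 = 126.07 → 126.

Cast on 87 stitches; work 126 rows.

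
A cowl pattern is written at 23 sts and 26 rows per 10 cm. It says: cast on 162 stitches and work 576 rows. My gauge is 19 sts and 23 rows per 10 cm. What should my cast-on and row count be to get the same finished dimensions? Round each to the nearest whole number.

Stitches: 162 × 19/23 = 133.83 → 134.
Rows: 576 × 23/26 = 509.54 → 510.

Cast on 134 stitches; work 510 rows.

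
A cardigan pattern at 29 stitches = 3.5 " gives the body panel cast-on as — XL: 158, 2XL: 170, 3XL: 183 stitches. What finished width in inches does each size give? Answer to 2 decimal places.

29/3.5 = 8.286 sts per in.
XL: 158 / 8.286 = 19.069 → 19.07 in.
2XL: 170 / 8.286 = 20.517 → 20.52 in.
3XL: 183 / 8.286 = 22.086 → 22.09 in.

XL 19.07 inches; 2XL 20.52 inches; 3XL 22.09 inches.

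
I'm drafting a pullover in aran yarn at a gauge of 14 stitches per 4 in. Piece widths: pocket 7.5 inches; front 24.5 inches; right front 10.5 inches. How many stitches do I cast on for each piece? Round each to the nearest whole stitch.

pocket 26; front 86; right front 37.

Rate = 14/4 = 3.5 sts per in.
pocket: 7.5 × 3.5 = 26.25 → 26.
front: 24.5 × 3.5 = 85.75 → 86.
right front: 10.5 × 3.5 = 36.75 → 37.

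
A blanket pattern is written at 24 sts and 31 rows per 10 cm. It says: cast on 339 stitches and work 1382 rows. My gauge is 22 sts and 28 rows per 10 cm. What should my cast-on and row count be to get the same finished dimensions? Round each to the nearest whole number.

Cast on 311 stitches; work 1248 rows.

Stitches: 339 × 22/24 = 310.75 → 311.
Rows: 1382 × 28/31 = 1248.26 → 1248.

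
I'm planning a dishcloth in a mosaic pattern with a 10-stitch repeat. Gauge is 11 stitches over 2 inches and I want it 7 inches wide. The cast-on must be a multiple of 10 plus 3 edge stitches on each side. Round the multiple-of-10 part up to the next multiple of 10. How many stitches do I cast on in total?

46 stitches.

11 / 2 = 5.5 sts per inch.
7 × 5.5 = 38.50 sts.
Less 6 edge sts → 32.50 for the repeat.
Next multiple of 10: 40.
Add back 6 edge sts → 46.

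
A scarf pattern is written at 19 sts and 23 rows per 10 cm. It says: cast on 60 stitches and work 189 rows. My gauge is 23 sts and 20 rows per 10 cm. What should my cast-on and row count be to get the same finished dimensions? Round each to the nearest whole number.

Cast on 73 stitches; work 164 rows.

Stitches: 60 × 23/19 = 72.63 → 73.
Rows: 189 × 20/23 = 164.35 → 164.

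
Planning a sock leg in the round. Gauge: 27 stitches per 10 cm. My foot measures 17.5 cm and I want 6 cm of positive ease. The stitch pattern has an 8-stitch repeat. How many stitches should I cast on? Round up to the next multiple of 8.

Finished = 17.5 + 6 = 23.5 cm.
27 / 10 = 2.7 sts/cm.
23.5 × 2.7 = 63.45 sts.
Next multiple of 8: 64.

64 stitches.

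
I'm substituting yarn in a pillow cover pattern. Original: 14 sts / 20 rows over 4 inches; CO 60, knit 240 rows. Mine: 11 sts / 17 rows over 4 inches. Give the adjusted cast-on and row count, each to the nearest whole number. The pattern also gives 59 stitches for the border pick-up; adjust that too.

Cast on 47 stitches; work 204 rows; border pick-up 46 stitches.

Stitches: 60 × 11/14 = 47.14 → 47.
Rows: 240 × 17/20 = 204.00 → 204.
border pick-up: 59 × 11/14 = 46.36 → 46.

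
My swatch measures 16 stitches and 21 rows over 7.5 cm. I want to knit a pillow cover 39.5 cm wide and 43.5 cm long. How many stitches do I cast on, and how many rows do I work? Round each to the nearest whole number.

Cast on 84 stitches and work 122 rows.

Stitch gauge = 16/7.5 = 2.133 sts/cm; 39.5 × 2.133 = 84.27 → 84 sts.
Row gauge = 21/7.5 = 2.8 rows/cm; 43.5 × 2.8 = 121.80 → 122 rows.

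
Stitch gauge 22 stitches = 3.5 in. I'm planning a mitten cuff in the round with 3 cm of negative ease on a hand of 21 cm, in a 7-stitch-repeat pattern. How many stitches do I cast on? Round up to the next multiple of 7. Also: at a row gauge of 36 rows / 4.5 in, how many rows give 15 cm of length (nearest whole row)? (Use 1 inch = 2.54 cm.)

Finished = 21 − 3 = 18 cm.
18 cm × 1/2.54 = 7.09 inches.
22/3.5 = 6.286 sts per in; 7.09 × 6.286 = 44.54 sts.
Next multiple of 7 → 49.
15 cm = 5.91 inches; × 8 = 47.24 → 47 rows.

Cast on 49 stitches; work 47 rows.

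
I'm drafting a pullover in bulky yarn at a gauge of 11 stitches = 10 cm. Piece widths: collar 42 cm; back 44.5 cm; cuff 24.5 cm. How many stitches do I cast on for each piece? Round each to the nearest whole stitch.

Rate = 11/10 = 1.1 sts per cm.
collar: 42 × 1.1 = 46.20 → 46.
back: 44.5 × 1.1 = 48.95 → 49.
cuff: 24.5 × 1.1 = 26.95 → 27.

collar 46; back 49; cuff 27.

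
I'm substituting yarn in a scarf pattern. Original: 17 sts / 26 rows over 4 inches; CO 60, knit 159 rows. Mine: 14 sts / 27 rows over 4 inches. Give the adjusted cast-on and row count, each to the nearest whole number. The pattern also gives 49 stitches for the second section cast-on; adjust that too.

Cast on 49 stitches; work 165 rows; second section cast-on 40 stitches.

Stitches: 60 × 14/17 = 49.41 → 49.
Rows: 159 × 27/26 = 165.12 → 165.
second section cast-on: 49 × 14/17 = 40.35 → 40.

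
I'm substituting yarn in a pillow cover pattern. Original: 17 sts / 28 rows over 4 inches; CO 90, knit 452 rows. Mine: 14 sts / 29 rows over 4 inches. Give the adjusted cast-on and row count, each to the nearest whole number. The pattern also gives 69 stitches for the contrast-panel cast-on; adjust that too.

Cast on 74 stitches; work 468 rows; contrast-panel cast-on 57 stitches.

Stitches: 90 × 14/17 = 74.12 → 74.
Rows: 452 × 29/28 = 468.14 → 468.
contrast-panel cast-on: 69 × 14/17 = 56.82 → 57.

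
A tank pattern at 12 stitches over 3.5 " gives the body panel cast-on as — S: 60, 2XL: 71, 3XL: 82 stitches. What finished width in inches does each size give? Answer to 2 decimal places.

12/3.5 = 3.429 sts per in.
S: 60 / 3.429 = 17.500 → 17.50 in.
2XL: 71 / 3.429 = 20.708 → 20.71 in.
3XL: 82 / 3.429 = 23.917 → 23.92 in.

S 17.50 inches; 2XL 20.71 inches; 3XL 23.92 inches.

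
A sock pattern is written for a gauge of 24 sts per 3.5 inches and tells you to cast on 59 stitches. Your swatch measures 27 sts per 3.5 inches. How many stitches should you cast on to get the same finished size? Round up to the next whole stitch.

Scale factor = 27 / 24 = 1.125.
59 × 27 / 24 = 66.38 sts.
→ 67 sts.

CO 67 sts.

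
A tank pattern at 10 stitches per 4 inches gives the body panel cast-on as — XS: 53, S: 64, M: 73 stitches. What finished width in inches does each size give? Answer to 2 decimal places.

10/4 = 2.5 sts per in.
XS: 53 / 2.5 = 21.200 → 21.20 in.
S: 64 / 2.5 = 25.600 → 25.60 in.
M: 73 / 2.5 = 29.200 → 29.20 in.

XS 21.20 inches; S 25.60 inches; M 29.20 inches.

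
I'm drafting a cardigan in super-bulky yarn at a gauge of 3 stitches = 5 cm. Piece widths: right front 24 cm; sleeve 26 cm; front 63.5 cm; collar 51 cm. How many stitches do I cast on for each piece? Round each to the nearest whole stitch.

Rate = 3/5 = 0.6 sts per cm.
right front: 24 × 0.6 = 14.40 → 14.
sleeve: 26 × 0.6 = 15.60 → 16.
front: 63.5 × 0.6 = 38.10 → 38.
collar: 51 × 0.6 = 30.60 → 31.

right front 14; sleeve 16; front 38; collar 31.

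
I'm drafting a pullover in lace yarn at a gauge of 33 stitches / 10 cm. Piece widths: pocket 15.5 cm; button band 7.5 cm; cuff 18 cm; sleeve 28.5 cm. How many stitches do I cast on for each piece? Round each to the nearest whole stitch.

Rate = 33/10 = 3.3 sts per cm.
pocket: 15.5 × 3.3 = 51.15 → 51.
button band: 7.5 × 3.3 = 24.75 → 25.
cuff: 18 × 3.3 = 59.40 → 59.
sleeve: 28.5 × 3.3 = 94.05 → 94.

pocket 51; button band 25; cuff 59; sleeve 94.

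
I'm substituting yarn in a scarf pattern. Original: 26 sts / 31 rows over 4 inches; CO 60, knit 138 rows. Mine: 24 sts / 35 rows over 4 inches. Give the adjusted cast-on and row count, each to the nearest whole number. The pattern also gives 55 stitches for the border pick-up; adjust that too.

Stitches: 60 × 24/26 = 55.38 → 55.
Rows: 138 × 35/31 = 155.81 → 156.
border pick-up: 55 × 24/26 = 50.77 → 51.

Cast on 55 stitches; work 156 rows; border pick-up 51 stitches.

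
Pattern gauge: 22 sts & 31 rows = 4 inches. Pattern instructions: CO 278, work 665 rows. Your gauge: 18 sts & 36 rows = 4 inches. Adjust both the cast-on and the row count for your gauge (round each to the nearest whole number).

Cast on 227 stitches; work 772 rows.

Stitches: 278 × 18/22 = 227.45 → 227.
Rows: 665 × 36/31 = 772.26 → 772.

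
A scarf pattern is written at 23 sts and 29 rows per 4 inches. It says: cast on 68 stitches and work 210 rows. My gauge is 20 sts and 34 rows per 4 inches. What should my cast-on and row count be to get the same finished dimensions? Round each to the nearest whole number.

Cast on 59 stitches; work 246 rows.

Stitches: 68 × 20/23 = 59.13 → 59.
Rows: 210 × 34/29 = 246.21 → 246.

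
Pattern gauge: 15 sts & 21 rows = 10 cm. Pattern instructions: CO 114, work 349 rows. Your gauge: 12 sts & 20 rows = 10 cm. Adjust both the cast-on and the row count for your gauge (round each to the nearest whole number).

Stitches: 114 × 12/15 = 91.20 → 91.
Rows: 349 × 20/21 = 332.38 → 332.

Cast on 91 stitches; work 332 rows.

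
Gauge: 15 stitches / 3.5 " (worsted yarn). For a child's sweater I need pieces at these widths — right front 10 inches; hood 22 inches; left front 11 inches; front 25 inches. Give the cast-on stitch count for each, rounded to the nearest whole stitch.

right front 43; hood 94; left front 47; front 107.

Rate = 15/3.5 = 4.286 sts per in.
right front: 10 × 4.286 = 42.86 → 43.
hood: 22 × 4.286 = 94.29 → 94.
left front: 11 × 4.286 = 47.14 → 47.
front: 25 × 4.286 = 107.14 → 107.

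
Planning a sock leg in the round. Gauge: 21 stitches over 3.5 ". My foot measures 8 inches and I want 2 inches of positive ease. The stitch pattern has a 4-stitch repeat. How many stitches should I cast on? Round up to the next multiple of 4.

Cast on 60 stitches.

Finished = 8 + 2 = 10 inches.
21 / 3.5 = 6 sts/in.
10 × 6 = 60.00 sts.
Next multiple of 4: 60.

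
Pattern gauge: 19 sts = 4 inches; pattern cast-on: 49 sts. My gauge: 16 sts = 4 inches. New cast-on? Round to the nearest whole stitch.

41 stitches.

Scale factor = 16 / 19 = 0.842.
49 × 16 / 19 = 41.26 sts.
→ 41 sts.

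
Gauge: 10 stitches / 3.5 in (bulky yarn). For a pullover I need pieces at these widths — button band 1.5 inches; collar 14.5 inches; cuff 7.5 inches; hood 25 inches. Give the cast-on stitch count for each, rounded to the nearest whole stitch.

button band 4; collar 41; cuff 21; hood 71.

Rate = 10/3.5 = 2.857 sts per in.
button band: 1.5 × 2.857 = 4.29 → 4.
collar: 14.5 × 2.857 = 41.43 → 41.
cuff: 7.5 × 2.857 = 21.43 → 21.
hood: 25 × 2.857 = 71.43 → 71.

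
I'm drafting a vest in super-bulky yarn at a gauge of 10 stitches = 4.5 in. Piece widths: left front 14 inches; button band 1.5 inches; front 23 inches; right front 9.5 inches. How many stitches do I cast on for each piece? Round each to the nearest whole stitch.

left front 31; button band 3; front 51; right front 21.

Rate = 10/4.5 = 2.222 sts per in.
left front: 14 × 2.222 = 31.11 → 31.
button band: 1.5 × 2.222 = 3.33 → 3.
front: 23 × 2.222 = 51.11 → 51.
right front: 9.5 × 2.222 = 21.11 → 21.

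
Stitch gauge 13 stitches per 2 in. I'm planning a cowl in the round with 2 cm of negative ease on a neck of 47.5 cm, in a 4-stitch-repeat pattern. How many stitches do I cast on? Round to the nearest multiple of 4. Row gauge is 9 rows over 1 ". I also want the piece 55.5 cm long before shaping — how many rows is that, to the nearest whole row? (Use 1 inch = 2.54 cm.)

Cast on 116 stitches; work 197 rows.

Finished = 47.5 − 2 = 45.5 cm.
45.5 cm × 1/2.54 = 17.91 inches.
13/2 = 6.5 sts per in; 17.91 × 6.5 = 116.44 sts.
Nearest multiple of 4 → 116.
55.5 cm = 21.85 inches; × 9 = 196.65 → 197 rows.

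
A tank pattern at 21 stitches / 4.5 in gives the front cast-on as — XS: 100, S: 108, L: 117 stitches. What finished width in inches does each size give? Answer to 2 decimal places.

21/4.5 = 4.667 sts per in.
XS: 100 / 4.667 = 21.429 → 21.43 in.
S: 108 / 4.667 = 23.143 → 23.14 in.
L: 117 / 4.667 = 25.071 → 25.07 in.

XS 21.43 inches; S 23.14 inches; L 25.07 inches.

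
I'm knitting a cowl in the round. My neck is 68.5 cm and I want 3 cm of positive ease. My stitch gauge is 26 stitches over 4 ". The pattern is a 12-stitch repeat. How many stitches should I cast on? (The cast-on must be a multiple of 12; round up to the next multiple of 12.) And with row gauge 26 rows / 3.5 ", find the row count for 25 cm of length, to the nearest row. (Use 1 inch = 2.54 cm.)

Cast on 192 stitches; work 73 rows.

Finished = 68.5 + 3 = 71.5 cm.
71.5 cm × 1/2.54 = 28.15 inches.
26/4 = 6.5 sts per in; 28.15 × 6.5 = 182.97 sts.
Next multiple of 12 → 192.
25 cm = 9.84 inches; × 7.429 = 73.12 → 73 rows.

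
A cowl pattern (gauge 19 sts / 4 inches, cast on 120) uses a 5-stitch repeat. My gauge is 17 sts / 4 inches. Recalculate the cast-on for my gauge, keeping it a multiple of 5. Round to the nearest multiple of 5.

120 × 17 / 19 = 107.37.
Nearest multiple of 5: 105.

Cast on 105 stitches.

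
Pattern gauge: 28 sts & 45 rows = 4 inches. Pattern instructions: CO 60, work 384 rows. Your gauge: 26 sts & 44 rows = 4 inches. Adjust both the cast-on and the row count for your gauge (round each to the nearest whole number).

Cast on 56 stitches; work 375 rows.

Stitches: 60 × 26/28 = 55.71 → 56.
Rows: 384 × 44/45 = 375.47 → 375.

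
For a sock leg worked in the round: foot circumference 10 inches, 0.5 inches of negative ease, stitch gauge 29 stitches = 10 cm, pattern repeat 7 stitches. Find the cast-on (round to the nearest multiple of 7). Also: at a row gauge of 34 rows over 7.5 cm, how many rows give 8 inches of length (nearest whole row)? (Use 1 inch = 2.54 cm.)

Cast on 70 stitches; work 92 rows.

Finished = 10 − 0.5 = 9.5 inches.
9.5 inches × 2.54 = 24.13 cm.
29/10 = 2.9 sts per cm; 24.13 × 2.9 = 69.98 sts.
Nearest multiple of 7 → 70.
8 inches = 20.32 cm; × 4.533 = 92.12 → 92 rows.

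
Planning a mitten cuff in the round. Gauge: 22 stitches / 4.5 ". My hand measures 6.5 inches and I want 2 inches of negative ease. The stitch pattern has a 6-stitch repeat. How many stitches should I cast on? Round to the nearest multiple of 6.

Finished = 6.5 − 2 = 4.5 inches.
22 / 4.5 = 4.889 sts/in.
4.5 × 4.889 = 22.00 sts.
Nearest multiple of 6: 24.

CO 24 sts.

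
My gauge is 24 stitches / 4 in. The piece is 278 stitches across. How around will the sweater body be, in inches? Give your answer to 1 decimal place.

24 stitches / 4 inch = 6 stitches per inch.
278 / 6 = 46.33 inches.

46.3 inches.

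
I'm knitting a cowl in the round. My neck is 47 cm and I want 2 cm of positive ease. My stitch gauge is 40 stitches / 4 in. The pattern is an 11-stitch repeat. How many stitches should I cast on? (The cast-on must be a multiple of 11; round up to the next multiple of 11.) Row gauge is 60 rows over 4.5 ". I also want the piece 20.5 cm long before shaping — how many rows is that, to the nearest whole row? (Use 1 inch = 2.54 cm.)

Finished = 47 + 2 = 49 cm.
49 cm × 1/2.54 = 19.29 inches.
40/4 = 10 sts per in; 19.29 × 10 = 192.91 sts.
Next multiple of 11 → 198.
20.5 cm = 8.07 inches; × 13.333 = 107.61 → 108 rows.

Cast on 198 stitches; work 108 rows.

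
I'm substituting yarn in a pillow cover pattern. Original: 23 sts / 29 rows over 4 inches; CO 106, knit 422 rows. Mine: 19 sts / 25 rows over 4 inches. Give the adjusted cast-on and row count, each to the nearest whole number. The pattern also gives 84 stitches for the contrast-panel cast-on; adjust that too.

Stitches: 106 × 19/23 = 87.57 → 88.
Rows: 422 × 25/29 = 363.79 → 364.
contrast-panel cast-on: 84 × 19/23 = 69.39 → 69.

Cast on 88 stitches; work 364 rows; contrast-panel cast-on 69 stitches.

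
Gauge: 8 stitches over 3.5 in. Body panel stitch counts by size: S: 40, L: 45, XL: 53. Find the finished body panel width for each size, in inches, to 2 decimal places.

S 17.50 inches; L 19.69 inches; XL 23.19 inches.

8/3.5 = 2.286 sts per in.
S: 40 / 2.286 = 17.500 → 17.50 in.
L: 45 / 2.286 = 19.688 → 19.69 in.
XL: 53 / 2.286 = 23.188 → 23.19 in.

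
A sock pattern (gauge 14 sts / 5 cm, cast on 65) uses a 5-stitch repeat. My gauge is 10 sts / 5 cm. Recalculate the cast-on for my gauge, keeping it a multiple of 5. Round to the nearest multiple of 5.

45 stitches.

65 × 10 / 14 = 46.43.
Nearest multiple of 5: 45.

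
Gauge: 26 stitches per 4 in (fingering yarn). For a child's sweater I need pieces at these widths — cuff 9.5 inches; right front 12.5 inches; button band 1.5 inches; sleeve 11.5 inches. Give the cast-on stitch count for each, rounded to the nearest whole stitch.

cuff 62; right front 81; button band 10; sleeve 75.

Rate = 26/4 = 6.5 sts per in.
cuff: 9.5 × 6.5 = 61.75 → 62.
right front: 12.5 × 6.5 = 81.25 → 81.
button band: 1.5 × 6.5 = 9.75 → 10.
sleeve: 11.5 × 6.5 = 74.75 → 75.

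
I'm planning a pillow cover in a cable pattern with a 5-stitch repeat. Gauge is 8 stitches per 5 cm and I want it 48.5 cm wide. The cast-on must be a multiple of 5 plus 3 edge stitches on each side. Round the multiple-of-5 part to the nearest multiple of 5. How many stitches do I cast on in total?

8 / 5 = 1.6 sts per cm.
48.5 × 1.6 = 77.60 sts.
Less 6 edge sts → 71.60 for the repeat.
Nearest multiple of 5: 70.
Add back 6 edge sts → 76.

76 stitches.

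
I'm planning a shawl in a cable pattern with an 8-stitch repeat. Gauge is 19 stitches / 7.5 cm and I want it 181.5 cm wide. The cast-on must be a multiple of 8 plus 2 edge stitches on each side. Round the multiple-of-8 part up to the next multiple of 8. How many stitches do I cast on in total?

19 / 7.5 = 2.533 sts per cm.
181.5 × 2.533 = 459.80 sts.
Less 4 edge sts → 455.80 for the repeat.
Next multiple of 8: 456.
Add back 4 edge sts → 460.

Cast on 460 stitches.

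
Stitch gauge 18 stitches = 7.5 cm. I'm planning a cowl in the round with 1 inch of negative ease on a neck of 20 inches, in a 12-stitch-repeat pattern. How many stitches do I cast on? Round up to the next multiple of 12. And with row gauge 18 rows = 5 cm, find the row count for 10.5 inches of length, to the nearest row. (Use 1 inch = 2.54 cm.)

Cast on 120 stitches; work 96 rows.

Finished = 20 − 1 = 19 inches.
19 inches × 2.54 = 48.26 cm.
18/7.5 = 2.4 sts per cm; 48.26 × 2.4 = 115.82 sts.
Next multiple of 12 → 120.
10.5 inches = 26.67 cm; × 3.6 = 96.01 → 96 rows.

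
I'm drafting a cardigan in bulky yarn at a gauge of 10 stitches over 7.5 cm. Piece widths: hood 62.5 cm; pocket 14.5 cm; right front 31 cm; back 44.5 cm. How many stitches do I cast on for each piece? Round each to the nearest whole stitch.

Rate = 10/7.5 = 1.333 sts per cm.
hood: 62.5 × 1.333 = 83.33 → 83.
pocket: 14.5 × 1.333 = 19.33 → 19.
right front: 31 × 1.333 = 41.33 → 41.
back: 44.5 × 1.333 = 59.33 → 59.

hood 83; pocket 19; right front 41; back 59.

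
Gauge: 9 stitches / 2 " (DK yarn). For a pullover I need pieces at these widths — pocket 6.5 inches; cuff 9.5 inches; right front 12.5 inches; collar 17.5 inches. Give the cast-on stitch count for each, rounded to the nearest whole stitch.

pocket 29; cuff 43; right front 56; collar 79.

Rate = 9/2 = 4.5 sts per in.
pocket: 6.5 × 4.5 = 29.25 → 29.
cuff: 9.5 × 4.5 = 42.75 → 43.
right front: 12.5 × 4.5 = 56.25 → 56.
collar: 17.5 × 4.5 = 78.75 → 79.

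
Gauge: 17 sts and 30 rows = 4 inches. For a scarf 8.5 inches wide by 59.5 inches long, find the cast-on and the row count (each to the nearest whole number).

Stitch gauge = 17/4 = 4.25 sts/in; 8.5 × 4.25 = 36.12 → 36 sts.
Row gauge = 30/4 = 7.5 rows/in; 59.5 × 7.5 = 446.25 → 446 rows.

Cast on 36 stitches and work 446 rows.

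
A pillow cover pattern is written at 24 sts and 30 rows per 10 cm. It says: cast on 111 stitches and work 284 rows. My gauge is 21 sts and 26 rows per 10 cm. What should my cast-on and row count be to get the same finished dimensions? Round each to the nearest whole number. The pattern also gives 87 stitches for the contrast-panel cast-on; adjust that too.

Cast on 97 stitches; work 246 rows; contrast-panel cast-on 76 stitches.

Stitches: 111 × 21/24 = 97.12 → 97.
Rows: 284 × 26/30 = 246.13 → 246.
contrast-panel cast-on: 87 × 21/24 = 76.12 → 76.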